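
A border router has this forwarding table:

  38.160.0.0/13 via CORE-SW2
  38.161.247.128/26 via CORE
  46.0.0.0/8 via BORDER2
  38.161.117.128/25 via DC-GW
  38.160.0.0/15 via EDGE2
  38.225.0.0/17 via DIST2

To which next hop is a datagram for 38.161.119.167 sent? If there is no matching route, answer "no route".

EDGE2

Routes whose prefix contains 38.161.119.167:
  38.160.0.0/13 (38.160.0.0 - 38.167.255.255) -> CORE-SW2
  38.160.0.0/15 (38.160.0.0 - 38.161.255.255) -> EDGE2
More-specific entries that do NOT match:
  38.161.247.128/26 (38.161.247.128 - 38.161.247.191) does not contain 38.161.119.167
  38.161.117.128/25 (38.161.117.128 - 38.161.117.255) does not contain 38.161.119.167
  38.225.0.0/17 (38.225.0.0 - 38.225.127.255) does not contain 38.161.119.167
Longest matching prefix is /15 -> next hop EDGE2.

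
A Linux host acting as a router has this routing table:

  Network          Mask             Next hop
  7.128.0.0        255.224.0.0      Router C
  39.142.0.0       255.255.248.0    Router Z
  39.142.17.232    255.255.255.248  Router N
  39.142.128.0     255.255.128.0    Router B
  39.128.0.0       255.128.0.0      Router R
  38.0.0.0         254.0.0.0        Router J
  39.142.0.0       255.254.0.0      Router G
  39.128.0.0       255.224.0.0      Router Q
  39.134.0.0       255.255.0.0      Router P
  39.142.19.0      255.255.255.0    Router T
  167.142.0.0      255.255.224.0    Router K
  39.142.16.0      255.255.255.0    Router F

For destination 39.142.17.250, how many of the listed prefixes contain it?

4

Prefixes containing 39.142.17.250:
  38.0.0.0/7 (38.0.0.0 - 39.255.255.255)
  39.128.0.0/9 (39.128.0.0 - 39.255.255.255)
  39.128.0.0/11 (39.128.0.0 - 39.159.255.255)
  39.142.0.0/15 (39.142.0.0 - 39.143.255.255)
Total matching entries: 4.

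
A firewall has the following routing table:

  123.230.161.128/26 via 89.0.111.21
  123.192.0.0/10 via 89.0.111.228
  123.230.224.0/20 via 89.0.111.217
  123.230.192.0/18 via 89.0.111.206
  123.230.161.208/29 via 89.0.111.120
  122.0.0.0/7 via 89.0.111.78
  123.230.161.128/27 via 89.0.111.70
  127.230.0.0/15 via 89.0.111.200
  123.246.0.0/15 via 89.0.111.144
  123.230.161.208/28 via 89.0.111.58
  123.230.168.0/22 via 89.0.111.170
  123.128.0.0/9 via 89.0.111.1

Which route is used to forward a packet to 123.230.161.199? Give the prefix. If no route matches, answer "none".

123.192.0.0/10

Entries matching 123.230.161.199:
  122.0.0.0/7 (122.0.0.0 - 123.255.255.255)
  123.128.0.0/9 (123.128.0.0 - 123.255.255.255)
  123.192.0.0/10 (123.192.0.0 - 123.255.255.255)
Most specific is 123.192.0.0/10.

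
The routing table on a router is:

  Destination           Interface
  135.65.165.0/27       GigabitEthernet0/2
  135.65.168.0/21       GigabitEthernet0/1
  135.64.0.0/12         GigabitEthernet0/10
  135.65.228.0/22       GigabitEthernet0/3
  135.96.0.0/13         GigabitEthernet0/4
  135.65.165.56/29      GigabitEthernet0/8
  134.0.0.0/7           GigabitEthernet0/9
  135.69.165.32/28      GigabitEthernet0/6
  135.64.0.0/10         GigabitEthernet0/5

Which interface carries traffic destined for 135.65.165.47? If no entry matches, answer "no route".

GigabitEthernet0/10

Routes whose prefix contains 135.65.165.47:
  134.0.0.0/7 (134.0.0.0 - 135.255.255.255) -> GigabitEthernet0/9
  135.64.0.0/10 (135.64.0.0 - 135.127.255.255) -> GigabitEthernet0/5
  135.64.0.0/12 (135.64.0.0 - 135.79.255.255) -> GigabitEthernet0/10
More-specific entries that do NOT match:
  135.65.165.56/29 (135.65.165.56 - 135.65.165.63) does not contain 135.65.165.47
  135.69.165.32/28 (135.69.165.32 - 135.69.165.47) does not contain 135.65.165.47
  135.65.165.0/27 (135.65.165.0 - 135.65.165.31) does not contain 135.65.165.47
  135.65.228.0/22 (135.65.228.0 - 135.65.231.255) does not contain 135.65.165.47
  135.65.168.0/21 (135.65.168.0 - 135.65.175.255) does not contain 135.65.165.47
  135.96.0.0/13 (135.96.0.0 - 135.103.255.255) does not contain 135.65.165.47
Longest matching prefix is /12 -> interface GigabitEthernet0/10.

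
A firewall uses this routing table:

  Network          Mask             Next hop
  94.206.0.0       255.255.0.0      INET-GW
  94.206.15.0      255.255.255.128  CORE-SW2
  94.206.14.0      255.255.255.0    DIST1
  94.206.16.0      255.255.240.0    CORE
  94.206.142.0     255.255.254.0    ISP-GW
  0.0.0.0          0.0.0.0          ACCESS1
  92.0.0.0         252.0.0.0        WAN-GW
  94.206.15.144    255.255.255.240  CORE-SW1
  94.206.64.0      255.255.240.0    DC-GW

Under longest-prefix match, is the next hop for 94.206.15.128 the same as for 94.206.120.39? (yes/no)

94.206.15.128: longest match 94.206.0.0/16 -> INET-GW
94.206.120.39: longest match 94.206.0.0/16 -> INET-GW

yes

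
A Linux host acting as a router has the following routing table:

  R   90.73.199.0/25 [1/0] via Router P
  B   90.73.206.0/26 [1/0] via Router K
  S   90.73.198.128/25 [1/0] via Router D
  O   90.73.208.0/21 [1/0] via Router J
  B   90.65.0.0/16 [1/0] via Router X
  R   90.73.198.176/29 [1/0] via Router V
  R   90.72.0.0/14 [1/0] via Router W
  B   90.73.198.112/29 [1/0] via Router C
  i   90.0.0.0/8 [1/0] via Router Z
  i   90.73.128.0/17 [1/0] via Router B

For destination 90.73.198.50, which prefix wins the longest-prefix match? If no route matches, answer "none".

Entries matching 90.73.198.50:
  90.0.0.0/8 (90.0.0.0 - 90.255.255.255)
  90.72.0.0/14 (90.72.0.0 - 90.75.255.255)
  90.73.128.0/17 (90.73.128.0 - 90.73.255.255)
Most specific is 90.73.128.0/17.

90.73.128.0/17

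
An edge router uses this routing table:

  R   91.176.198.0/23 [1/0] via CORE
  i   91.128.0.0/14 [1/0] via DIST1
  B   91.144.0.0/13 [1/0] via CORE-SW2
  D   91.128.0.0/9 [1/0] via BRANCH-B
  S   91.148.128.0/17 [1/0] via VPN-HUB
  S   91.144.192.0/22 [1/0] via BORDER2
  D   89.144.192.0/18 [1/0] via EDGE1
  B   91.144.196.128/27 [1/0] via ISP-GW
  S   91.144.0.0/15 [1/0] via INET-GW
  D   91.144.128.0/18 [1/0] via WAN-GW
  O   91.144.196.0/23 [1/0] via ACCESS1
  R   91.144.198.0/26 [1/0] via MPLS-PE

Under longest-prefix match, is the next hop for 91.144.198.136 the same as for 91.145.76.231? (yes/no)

91.144.198.136: longest match 91.144.0.0/15 -> INET-GW
91.145.76.231: longest match 91.144.0.0/15 -> INET-GW

yes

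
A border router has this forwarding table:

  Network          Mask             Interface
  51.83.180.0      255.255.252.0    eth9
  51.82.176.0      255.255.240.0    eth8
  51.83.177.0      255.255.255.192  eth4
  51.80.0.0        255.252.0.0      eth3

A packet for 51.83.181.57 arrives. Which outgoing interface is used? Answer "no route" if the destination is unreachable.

eth9

Routes whose prefix contains 51.83.181.57:
  51.80.0.0/14 (51.80.0.0 - 51.83.255.255) -> eth3
  51.83.180.0/22 (51.83.180.0 - 51.83.183.255) -> eth9
More-specific entries that do NOT match:
  51.83.177.0/26 (51.83.177.0 - 51.83.177.63) does not contain 51.83.181.57
Longest matching prefix is /22 -> interface eth9.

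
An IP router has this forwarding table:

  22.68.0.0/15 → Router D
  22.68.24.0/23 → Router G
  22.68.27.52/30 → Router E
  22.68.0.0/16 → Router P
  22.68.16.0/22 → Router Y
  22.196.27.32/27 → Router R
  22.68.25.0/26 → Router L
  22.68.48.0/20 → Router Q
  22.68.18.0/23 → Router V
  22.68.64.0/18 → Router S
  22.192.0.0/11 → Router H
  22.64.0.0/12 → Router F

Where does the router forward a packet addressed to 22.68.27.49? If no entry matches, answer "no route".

Routes whose prefix contains 22.68.27.49:
  22.64.0.0/12 (22.64.0.0 - 22.79.255.255) -> Router F
  22.68.0.0/15 (22.68.0.0 - 22.69.255.255) -> Router D
  22.68.0.0/16 (22.68.0.0 - 22.68.255.255) -> Router P
More-specific entries that do NOT match:
  22.68.27.52/30 (22.68.27.52 - 22.68.27.55) does not contain 22.68.27.49
  22.196.27.32/27 (22.196.27.32 - 22.196.27.63) does not contain 22.68.27.49
  22.68.25.0/26 (22.68.25.0 - 22.68.25.63) does not contain 22.68.27.49
  22.68.24.0/23 (22.68.24.0 - 22.68.25.255) does not contain 22.68.27.49
  22.68.18.0/23 (22.68.18.0 - 22.68.19.255) does not contain 22.68.27.49
  22.68.16.0/22 (22.68.16.0 - 22.68.19.255) does not contain 22.68.27.49
  22.68.48.0/20 (22.68.48.0 - 22.68.63.255) does not contain 22.68.27.49
  22.68.64.0/18 (22.68.64.0 - 22.68.127.255) does not contain 22.68.27.49
Longest matching prefix is /16 -> next hop Router P.

Router P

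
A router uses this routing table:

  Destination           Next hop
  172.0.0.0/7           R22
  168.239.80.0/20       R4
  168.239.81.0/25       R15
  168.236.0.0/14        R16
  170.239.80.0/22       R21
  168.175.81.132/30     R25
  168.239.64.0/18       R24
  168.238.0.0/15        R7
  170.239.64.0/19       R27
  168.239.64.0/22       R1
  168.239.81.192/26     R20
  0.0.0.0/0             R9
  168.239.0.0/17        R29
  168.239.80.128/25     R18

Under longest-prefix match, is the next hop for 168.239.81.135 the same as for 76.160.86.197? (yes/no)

168.239.81.135: longest match 168.239.80.0/20 -> R4
76.160.86.197: longest match 0.0.0.0/0 -> R9

no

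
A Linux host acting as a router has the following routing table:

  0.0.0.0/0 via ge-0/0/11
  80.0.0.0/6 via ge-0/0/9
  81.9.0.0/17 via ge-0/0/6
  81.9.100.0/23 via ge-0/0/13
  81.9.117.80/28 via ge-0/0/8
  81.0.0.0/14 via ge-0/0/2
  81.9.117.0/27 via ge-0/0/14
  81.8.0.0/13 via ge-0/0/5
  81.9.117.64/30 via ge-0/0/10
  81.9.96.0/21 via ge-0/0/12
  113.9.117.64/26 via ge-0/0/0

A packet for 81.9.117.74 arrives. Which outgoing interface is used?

Routes whose prefix contains 81.9.117.74:
  0.0.0.0/0 (default, matches everything) -> ge-0/0/11
  80.0.0.0/6 (80.0.0.0 - 83.255.255.255) -> ge-0/0/9
  81.8.0.0/13 (81.8.0.0 - 81.15.255.255) -> ge-0/0/5
  81.9.0.0/17 (81.9.0.0 - 81.9.127.255) -> ge-0/0/6
More-specific entries that do NOT match:
  81.9.117.64/30 (81.9.117.64 - 81.9.117.67) does not contain 81.9.117.74
  81.9.117.80/28 (81.9.117.80 - 81.9.117.95) does not contain 81.9.117.74
  81.9.117.0/27 (81.9.117.0 - 81.9.117.31) does not contain 81.9.117.74
  113.9.117.64/26 (113.9.117.64 - 113.9.117.127) does not contain 81.9.117.74
  81.9.100.0/23 (81.9.100.0 - 81.9.101.255) does not contain 81.9.117.74
  81.9.96.0/21 (81.9.96.0 - 81.9.103.255) does not contain 81.9.117.74
Longest matching prefix is /17 -> interface ge-0/0/6.

ge-0/0/6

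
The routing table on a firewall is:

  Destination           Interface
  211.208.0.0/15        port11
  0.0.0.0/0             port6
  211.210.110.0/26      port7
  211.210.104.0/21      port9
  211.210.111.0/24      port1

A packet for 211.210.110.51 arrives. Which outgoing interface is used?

port7

Routes whose prefix contains 211.210.110.51:
  0.0.0.0/0 (default, matches everything) -> port6
  211.210.104.0/21 (211.210.104.0 - 211.210.111.255) -> port9
  211.210.110.0/26 (211.210.110.0 - 211.210.110.63) -> port7
Longest matching prefix is /26 -> interface port7.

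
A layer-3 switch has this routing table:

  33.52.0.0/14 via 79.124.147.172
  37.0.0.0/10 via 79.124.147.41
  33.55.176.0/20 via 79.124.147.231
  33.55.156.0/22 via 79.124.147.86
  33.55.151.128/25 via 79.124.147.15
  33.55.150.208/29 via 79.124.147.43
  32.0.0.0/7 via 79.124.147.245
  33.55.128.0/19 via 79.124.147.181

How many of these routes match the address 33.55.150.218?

3

Prefixes containing 33.55.150.218:
  32.0.0.0/7 (32.0.0.0 - 33.255.255.255)
  33.52.0.0/14 (33.52.0.0 - 33.55.255.255)
  33.55.128.0/19 (33.55.128.0 - 33.55.159.255)
Total matching entries: 3.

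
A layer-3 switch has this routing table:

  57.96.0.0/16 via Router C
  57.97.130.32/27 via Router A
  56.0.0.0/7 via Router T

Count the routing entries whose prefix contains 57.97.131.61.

1

Prefixes containing 57.97.131.61:
  56.0.0.0/7 (56.0.0.0 - 57.255.255.255)
Total matching entries: 1.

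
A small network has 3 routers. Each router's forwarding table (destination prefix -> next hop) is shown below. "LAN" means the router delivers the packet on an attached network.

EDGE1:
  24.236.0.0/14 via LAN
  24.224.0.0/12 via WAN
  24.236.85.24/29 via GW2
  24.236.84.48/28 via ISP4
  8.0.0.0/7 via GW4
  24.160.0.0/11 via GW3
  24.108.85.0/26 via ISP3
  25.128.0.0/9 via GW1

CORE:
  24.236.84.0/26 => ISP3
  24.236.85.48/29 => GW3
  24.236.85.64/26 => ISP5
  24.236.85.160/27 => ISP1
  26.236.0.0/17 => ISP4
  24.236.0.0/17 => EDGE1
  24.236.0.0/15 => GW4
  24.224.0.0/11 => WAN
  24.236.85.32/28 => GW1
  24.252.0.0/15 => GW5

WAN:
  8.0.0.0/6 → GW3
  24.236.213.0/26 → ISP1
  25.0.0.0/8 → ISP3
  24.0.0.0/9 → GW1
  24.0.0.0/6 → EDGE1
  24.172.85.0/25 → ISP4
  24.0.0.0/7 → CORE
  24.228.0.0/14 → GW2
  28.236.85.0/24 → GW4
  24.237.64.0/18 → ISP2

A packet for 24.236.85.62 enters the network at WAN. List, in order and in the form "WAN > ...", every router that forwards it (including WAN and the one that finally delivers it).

At WAN: longest match for 24.236.85.62 is 24.0.0.0/7 -> CORE
At CORE: longest match for 24.236.85.62 is 24.236.0.0/17 -> EDGE1
At EDGE1: longest match for 24.236.85.62 is 24.236.0.0/14 -> LAN

WAN > CORE > EDGE1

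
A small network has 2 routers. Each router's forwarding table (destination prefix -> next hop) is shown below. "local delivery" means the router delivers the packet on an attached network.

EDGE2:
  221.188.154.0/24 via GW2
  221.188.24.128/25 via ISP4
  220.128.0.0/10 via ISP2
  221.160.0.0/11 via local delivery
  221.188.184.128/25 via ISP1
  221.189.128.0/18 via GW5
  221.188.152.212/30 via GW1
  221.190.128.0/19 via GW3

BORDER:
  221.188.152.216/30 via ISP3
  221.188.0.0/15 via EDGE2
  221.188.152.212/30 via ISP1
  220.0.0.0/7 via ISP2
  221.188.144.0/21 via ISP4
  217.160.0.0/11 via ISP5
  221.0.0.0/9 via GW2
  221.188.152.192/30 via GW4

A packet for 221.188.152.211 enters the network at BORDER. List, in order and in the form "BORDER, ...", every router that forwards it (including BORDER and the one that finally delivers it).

At BORDER: longest match for 221.188.152.211 is 221.188.0.0/15 -> EDGE2
At EDGE2: longest match for 221.188.152.211 is 221.160.0.0/11 -> local delivery

BORDER, EDGE2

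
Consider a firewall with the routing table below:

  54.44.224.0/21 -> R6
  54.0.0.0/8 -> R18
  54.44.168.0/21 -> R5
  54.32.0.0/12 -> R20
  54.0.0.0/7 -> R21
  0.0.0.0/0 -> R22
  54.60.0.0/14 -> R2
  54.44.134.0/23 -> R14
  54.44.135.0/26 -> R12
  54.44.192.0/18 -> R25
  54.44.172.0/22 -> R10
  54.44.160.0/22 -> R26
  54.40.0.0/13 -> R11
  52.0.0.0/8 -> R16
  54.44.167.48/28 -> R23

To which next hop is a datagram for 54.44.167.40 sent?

Routes whose prefix contains 54.44.167.40:
  0.0.0.0/0 (default, matches everything) -> R22
  54.0.0.0/7 (54.0.0.0 - 55.255.255.255) -> R21
  54.0.0.0/8 (54.0.0.0 - 54.255.255.255) -> R18
  54.32.0.0/12 (54.32.0.0 - 54.47.255.255) -> R20
  54.40.0.0/13 (54.40.0.0 - 54.47.255.255) -> R11
More-specific entries that do NOT match:
  54.44.167.48/28 (54.44.167.48 - 54.44.167.63) does not contain 54.44.167.40
  54.44.135.0/26 (54.44.135.0 - 54.44.135.63) does not contain 54.44.167.40
  54.44.134.0/23 (54.44.134.0 - 54.44.135.255) does not contain 54.44.167.40
  54.44.172.0/22 (54.44.172.0 - 54.44.175.255) does not contain 54.44.167.40
  54.44.160.0/22 (54.44.160.0 - 54.44.163.255) does not contain 54.44.167.40
  54.44.224.0/21 (54.44.224.0 - 54.44.231.255) does not contain 54.44.167.40
  54.44.168.0/21 (54.44.168.0 - 54.44.175.255) does not contain 54.44.167.40
  54.44.192.0/18 (54.44.192.0 - 54.44.255.255) does not contain 54.44.167.40
  54.60.0.0/14 (54.60.0.0 - 54.63.255.255) does not contain 54.44.167.40
Longest matching prefix is /13 -> next hop R11.

R11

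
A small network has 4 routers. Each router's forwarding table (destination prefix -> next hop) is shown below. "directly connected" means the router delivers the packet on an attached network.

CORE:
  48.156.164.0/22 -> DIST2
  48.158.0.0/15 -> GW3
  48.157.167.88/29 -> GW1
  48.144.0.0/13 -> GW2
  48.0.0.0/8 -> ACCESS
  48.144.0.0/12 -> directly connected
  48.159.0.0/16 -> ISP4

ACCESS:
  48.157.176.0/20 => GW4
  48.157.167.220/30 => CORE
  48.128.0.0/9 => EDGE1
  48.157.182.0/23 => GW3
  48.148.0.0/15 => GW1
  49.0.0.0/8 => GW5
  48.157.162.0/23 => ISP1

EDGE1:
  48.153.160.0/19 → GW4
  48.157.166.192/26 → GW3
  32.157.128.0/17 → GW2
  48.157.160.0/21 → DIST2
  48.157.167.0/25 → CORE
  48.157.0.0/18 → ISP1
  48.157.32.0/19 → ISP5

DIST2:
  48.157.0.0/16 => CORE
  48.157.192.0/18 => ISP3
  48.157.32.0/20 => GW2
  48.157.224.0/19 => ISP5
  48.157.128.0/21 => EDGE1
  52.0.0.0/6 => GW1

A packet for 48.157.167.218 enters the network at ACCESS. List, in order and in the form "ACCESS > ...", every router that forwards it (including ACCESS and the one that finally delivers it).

At ACCESS: longest match for 48.157.167.218 is 48.128.0.0/9 -> EDGE1
At EDGE1: longest match for 48.157.167.218 is 48.157.160.0/21 -> DIST2
At DIST2: longest match for 48.157.167.218 is 48.157.0.0/16 -> CORE
At CORE: longest match for 48.157.167.218 is 48.144.0.0/12 -> directly connected

ACCESS > EDGE1 > DIST2 > CORE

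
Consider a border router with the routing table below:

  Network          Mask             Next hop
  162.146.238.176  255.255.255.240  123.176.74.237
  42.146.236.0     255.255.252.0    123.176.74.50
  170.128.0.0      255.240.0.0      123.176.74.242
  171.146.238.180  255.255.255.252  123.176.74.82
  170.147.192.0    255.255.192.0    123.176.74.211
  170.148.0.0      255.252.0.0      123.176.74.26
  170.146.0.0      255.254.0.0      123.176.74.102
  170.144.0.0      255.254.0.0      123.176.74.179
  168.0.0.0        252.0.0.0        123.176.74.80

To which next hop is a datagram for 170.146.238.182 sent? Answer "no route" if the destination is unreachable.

Routes whose prefix contains 170.146.238.182:
  168.0.0.0/6 (168.0.0.0 - 171.255.255.255) -> 123.176.74.80
  170.146.0.0/15 (170.146.0.0 - 170.147.255.255) -> 123.176.74.102
More-specific entries that do NOT match:
  171.146.238.180/30 (171.146.238.180 - 171.146.238.183) does not contain 170.146.238.182
  162.146.238.176/28 (162.146.238.176 - 162.146.238.191) does not contain 170.146.238.182
  42.146.236.0/22 (42.146.236.0 - 42.146.239.255) does not contain 170.146.238.182
  170.147.192.0/18 (170.147.192.0 - 170.147.255.255) does not contain 170.146.238.182
Longest matching prefix is /15 -> next hop 123.176.74.102.

123.176.74.102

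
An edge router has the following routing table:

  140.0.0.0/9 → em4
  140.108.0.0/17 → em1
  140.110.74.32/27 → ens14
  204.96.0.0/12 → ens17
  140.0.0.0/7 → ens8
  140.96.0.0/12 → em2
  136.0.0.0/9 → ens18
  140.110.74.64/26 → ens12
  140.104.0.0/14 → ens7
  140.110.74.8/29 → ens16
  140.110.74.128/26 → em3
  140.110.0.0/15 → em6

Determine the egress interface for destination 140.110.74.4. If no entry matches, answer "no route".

Routes whose prefix contains 140.110.74.4:
  140.0.0.0/7 (140.0.0.0 - 141.255.255.255) -> ens8
  140.0.0.0/9 (140.0.0.0 - 140.127.255.255) -> em4
  140.96.0.0/12 (140.96.0.0 - 140.111.255.255) -> em2
  140.110.0.0/15 (140.110.0.0 - 140.111.255.255) -> em6
More-specific entries that do NOT match:
  140.110.74.8/29 (140.110.74.8 - 140.110.74.15) does not contain 140.110.74.4
  140.110.74.32/27 (140.110.74.32 - 140.110.74.63) does not contain 140.110.74.4
  140.110.74.64/26 (140.110.74.64 - 140.110.74.127) does not contain 140.110.74.4
  140.110.74.128/26 (140.110.74.128 - 140.110.74.191) does not contain 140.110.74.4
  140.108.0.0/17 (140.108.0.0 - 140.108.127.255) does not contain 140.110.74.4
Longest matching prefix is /15 -> interface em6.

em6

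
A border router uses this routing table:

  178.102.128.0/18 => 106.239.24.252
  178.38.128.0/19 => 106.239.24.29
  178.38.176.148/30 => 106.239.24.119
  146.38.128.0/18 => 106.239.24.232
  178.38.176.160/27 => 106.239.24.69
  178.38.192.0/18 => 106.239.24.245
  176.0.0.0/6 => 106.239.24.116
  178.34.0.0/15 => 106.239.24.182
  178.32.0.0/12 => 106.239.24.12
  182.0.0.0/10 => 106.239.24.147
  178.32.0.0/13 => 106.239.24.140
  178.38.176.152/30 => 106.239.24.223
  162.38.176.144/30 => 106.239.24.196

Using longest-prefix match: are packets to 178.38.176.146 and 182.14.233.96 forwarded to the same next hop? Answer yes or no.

no

178.38.176.146: longest match 178.32.0.0/13 -> 106.239.24.140
182.14.233.96: longest match 182.0.0.0/10 -> 106.239.24.147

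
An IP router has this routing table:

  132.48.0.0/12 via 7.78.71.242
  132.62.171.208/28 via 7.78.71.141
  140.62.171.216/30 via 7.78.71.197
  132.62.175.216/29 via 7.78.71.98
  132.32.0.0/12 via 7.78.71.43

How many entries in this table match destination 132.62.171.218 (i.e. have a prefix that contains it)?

Prefixes containing 132.62.171.218:
  132.48.0.0/12 (132.48.0.0 - 132.63.255.255)
  132.62.171.208/28 (132.62.171.208 - 132.62.171.223)
Total matching entries: 2.

2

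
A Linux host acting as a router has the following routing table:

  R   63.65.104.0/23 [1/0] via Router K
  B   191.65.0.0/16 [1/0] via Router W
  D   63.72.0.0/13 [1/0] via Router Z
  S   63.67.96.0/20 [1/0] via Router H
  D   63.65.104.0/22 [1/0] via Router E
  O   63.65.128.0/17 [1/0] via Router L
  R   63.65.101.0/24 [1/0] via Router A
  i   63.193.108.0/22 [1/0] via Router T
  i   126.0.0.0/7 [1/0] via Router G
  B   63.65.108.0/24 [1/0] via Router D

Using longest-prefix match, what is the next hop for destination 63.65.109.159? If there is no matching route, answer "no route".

no route

No entry's prefix contains 63.65.109.159; there is no default route.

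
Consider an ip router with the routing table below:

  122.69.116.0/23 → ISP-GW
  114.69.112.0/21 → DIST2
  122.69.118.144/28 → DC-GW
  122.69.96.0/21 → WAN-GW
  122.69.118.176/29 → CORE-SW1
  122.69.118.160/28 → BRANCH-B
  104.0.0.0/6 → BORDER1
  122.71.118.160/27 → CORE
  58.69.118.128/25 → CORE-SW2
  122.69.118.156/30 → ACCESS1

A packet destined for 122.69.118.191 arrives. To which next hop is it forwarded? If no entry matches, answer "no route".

No entry's prefix contains 122.69.118.191; there is no default route.

no route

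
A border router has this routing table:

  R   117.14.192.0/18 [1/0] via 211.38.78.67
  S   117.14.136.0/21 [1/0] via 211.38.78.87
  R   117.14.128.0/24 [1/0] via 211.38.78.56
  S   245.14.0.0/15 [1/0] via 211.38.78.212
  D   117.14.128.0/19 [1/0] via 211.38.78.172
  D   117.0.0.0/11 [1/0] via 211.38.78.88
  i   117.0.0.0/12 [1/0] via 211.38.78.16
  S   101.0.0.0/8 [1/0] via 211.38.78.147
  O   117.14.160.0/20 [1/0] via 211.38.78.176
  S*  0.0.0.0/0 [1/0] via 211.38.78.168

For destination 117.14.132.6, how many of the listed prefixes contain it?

4

Prefixes containing 117.14.132.6:
  0.0.0.0/0 (default, matches everything)
  117.0.0.0/11 (117.0.0.0 - 117.31.255.255)
  117.0.0.0/12 (117.0.0.0 - 117.15.255.255)
  117.14.128.0/19 (117.14.128.0 - 117.14.159.255)
Total matching entries: 4.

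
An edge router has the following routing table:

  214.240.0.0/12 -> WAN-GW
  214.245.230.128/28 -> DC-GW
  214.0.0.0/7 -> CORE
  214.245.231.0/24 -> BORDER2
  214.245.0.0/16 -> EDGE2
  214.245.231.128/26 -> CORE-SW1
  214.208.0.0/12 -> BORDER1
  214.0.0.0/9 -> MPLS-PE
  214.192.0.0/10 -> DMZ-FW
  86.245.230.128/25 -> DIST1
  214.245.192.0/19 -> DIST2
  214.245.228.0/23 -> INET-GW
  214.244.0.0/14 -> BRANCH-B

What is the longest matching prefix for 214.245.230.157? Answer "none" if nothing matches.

214.245.0.0/16

Entries matching 214.245.230.157:
  214.0.0.0/7 (214.0.0.0 - 215.255.255.255)
  214.192.0.0/10 (214.192.0.0 - 214.255.255.255)
  214.240.0.0/12 (214.240.0.0 - 214.255.255.255)
  214.244.0.0/14 (214.244.0.0 - 214.247.255.255)
  214.245.0.0/16 (214.245.0.0 - 214.245.255.255)
Most specific is 214.245.0.0/16.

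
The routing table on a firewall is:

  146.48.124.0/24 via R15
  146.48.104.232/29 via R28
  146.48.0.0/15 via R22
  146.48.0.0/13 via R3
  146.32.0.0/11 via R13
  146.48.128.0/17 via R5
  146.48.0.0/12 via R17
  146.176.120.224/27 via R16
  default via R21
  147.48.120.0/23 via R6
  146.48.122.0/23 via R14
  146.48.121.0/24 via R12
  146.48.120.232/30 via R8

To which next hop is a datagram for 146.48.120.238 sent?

R22

Routes whose prefix contains 146.48.120.238:
  0.0.0.0/0 (default, matches everything) -> R21
  146.32.0.0/11 (146.32.0.0 - 146.63.255.255) -> R13
  146.48.0.0/12 (146.48.0.0 - 146.63.255.255) -> R17
  146.48.0.0/13 (146.48.0.0 - 146.55.255.255) -> R3
  146.48.0.0/15 (146.48.0.0 - 146.49.255.255) -> R22
More-specific entries that do NOT match:
  146.48.120.232/30 (146.48.120.232 - 146.48.120.235) does not contain 146.48.120.238
  146.48.104.232/29 (146.48.104.232 - 146.48.104.239) does not contain 146.48.120.238
  146.176.120.224/27 (146.176.120.224 - 146.176.120.255) does not contain 146.48.120.238
  146.48.124.0/24 (146.48.124.0 - 146.48.124.255) does not contain 146.48.120.238
  146.48.121.0/24 (146.48.121.0 - 146.48.121.255) does not contain 146.48.120.238
  147.48.120.0/23 (147.48.120.0 - 147.48.121.255) does not contain 146.48.120.238
  146.48.122.0/23 (146.48.122.0 - 146.48.123.255) does not contain 146.48.120.238
  146.48.128.0/17 (146.48.128.0 - 146.48.255.255) does not contain 146.48.120.238
Longest matching prefix is /15 -> next hop R22.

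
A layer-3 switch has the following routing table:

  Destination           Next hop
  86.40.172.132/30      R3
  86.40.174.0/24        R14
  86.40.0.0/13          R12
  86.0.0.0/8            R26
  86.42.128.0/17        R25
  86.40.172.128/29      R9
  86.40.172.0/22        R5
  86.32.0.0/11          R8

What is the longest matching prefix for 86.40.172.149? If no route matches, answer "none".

Entries matching 86.40.172.149:
  86.0.0.0/8 (86.0.0.0 - 86.255.255.255)
  86.32.0.0/11 (86.32.0.0 - 86.63.255.255)
  86.40.0.0/13 (86.40.0.0 - 86.47.255.255)
  86.40.172.0/22 (86.40.172.0 - 86.40.175.255)
Most specific is 86.40.172.0/22.

86.40.172.0/22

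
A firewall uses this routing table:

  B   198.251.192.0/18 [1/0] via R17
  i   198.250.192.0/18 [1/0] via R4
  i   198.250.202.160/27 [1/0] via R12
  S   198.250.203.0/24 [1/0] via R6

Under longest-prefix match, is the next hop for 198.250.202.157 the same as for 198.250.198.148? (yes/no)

yes

198.250.202.157: longest match 198.250.192.0/18 -> R4
198.250.198.148: longest match 198.250.192.0/18 -> R4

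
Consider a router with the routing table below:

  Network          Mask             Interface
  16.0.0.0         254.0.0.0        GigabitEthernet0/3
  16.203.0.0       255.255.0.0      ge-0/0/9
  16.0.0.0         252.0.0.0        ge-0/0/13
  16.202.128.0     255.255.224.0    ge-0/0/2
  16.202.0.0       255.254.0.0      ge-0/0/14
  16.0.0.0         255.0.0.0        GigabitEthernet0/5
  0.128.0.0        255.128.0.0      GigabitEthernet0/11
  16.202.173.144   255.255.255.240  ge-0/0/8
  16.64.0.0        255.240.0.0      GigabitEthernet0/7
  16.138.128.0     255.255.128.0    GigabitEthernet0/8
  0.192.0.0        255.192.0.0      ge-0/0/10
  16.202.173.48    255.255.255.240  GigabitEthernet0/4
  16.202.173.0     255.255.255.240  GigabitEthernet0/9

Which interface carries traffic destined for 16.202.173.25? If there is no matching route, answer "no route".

ge-0/0/14

Routes whose prefix contains 16.202.173.25:
  16.0.0.0/6 (16.0.0.0 - 19.255.255.255) -> ge-0/0/13
  16.0.0.0/7 (16.0.0.0 - 17.255.255.255) -> GigabitEthernet0/3
  16.0.0.0/8 (16.0.0.0 - 16.255.255.255) -> GigabitEthernet0/5
  16.202.0.0/15 (16.202.0.0 - 16.203.255.255) -> ge-0/0/14
More-specific entries that do NOT match:
  16.202.173.144/28 (16.202.173.144 - 16.202.173.159) does not contain 16.202.173.25
  16.202.173.48/28 (16.202.173.48 - 16.202.173.63) does not contain 16.202.173.25
  16.202.173.0/28 (16.202.173.0 - 16.202.173.15) does not contain 16.202.173.25
  16.202.128.0/19 (16.202.128.0 - 16.202.159.255) does not contain 16.202.173.25
  16.138.128.0/17 (16.138.128.0 - 16.138.255.255) does not contain 16.202.173.25
  16.203.0.0/16 (16.203.0.0 - 16.203.255.255) does not contain 16.202.173.25
Longest matching prefix is /15 -> interface ge-0/0/14.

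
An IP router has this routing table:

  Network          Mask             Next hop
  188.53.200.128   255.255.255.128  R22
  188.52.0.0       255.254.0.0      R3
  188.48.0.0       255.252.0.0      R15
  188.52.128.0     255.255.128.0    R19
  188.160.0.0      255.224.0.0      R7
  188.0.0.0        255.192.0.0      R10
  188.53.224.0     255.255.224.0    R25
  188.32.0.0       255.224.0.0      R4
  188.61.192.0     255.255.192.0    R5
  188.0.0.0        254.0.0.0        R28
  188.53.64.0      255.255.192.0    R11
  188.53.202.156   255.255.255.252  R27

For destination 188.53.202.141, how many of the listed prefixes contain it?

4

Prefixes containing 188.53.202.141:
  188.0.0.0/7 (188.0.0.0 - 189.255.255.255)
  188.0.0.0/10 (188.0.0.0 - 188.63.255.255)
  188.32.0.0/11 (188.32.0.0 - 188.63.255.255)
  188.52.0.0/15 (188.52.0.0 - 188.53.255.255)
Total matching entries: 4.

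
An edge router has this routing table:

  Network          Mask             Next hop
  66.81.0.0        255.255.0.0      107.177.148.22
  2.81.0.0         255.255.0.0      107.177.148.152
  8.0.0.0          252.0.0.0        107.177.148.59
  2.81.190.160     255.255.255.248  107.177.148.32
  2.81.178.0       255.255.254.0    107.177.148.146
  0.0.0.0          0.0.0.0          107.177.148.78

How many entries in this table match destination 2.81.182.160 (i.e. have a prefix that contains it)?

Prefixes containing 2.81.182.160:
  0.0.0.0/0 (default, matches everything)
  2.81.0.0/16 (2.81.0.0 - 2.81.255.255)
Total matching entries: 2.

2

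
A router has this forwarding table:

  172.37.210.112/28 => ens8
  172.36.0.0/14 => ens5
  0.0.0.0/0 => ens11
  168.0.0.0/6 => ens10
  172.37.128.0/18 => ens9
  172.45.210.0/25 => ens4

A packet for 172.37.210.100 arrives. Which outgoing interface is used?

Routes whose prefix contains 172.37.210.100:
  0.0.0.0/0 (default, matches everything) -> ens11
  172.36.0.0/14 (172.36.0.0 - 172.39.255.255) -> ens5
More-specific entries that do NOT match:
  172.37.210.112/28 (172.37.210.112 - 172.37.210.127) does not contain 172.37.210.100
  172.45.210.0/25 (172.45.210.0 - 172.45.210.127) does not contain 172.37.210.100
  172.37.128.0/18 (172.37.128.0 - 172.37.191.255) does not contain 172.37.210.100
Longest matching prefix is /14 -> interface ens5.

ens5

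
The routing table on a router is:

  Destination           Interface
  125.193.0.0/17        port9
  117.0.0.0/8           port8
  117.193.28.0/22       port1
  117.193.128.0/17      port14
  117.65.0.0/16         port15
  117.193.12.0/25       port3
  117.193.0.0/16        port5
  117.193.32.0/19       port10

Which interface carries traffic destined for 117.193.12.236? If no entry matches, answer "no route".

port5

Routes whose prefix contains 117.193.12.236:
  117.0.0.0/8 (117.0.0.0 - 117.255.255.255) -> port8
  117.193.0.0/16 (117.193.0.0 - 117.193.255.255) -> port5
More-specific entries that do NOT match:
  117.193.12.0/25 (117.193.12.0 - 117.193.12.127) does not contain 117.193.12.236
  117.193.28.0/22 (117.193.28.0 - 117.193.31.255) does not contain 117.193.12.236
  117.193.32.0/19 (117.193.32.0 - 117.193.63.255) does not contain 117.193.12.236
  125.193.0.0/17 (125.193.0.0 - 125.193.127.255) does not contain 117.193.12.236
  117.193.128.0/17 (117.193.128.0 - 117.193.255.255) does not contain 117.193.12.236
Longest matching prefix is /16 -> interface port5.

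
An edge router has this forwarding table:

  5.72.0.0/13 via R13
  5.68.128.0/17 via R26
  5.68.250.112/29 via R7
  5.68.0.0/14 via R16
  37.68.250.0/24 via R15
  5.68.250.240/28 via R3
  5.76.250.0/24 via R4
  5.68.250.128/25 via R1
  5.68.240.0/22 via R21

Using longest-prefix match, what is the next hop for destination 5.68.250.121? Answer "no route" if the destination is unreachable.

Routes whose prefix contains 5.68.250.121:
  5.68.0.0/14 (5.68.0.0 - 5.71.255.255) -> R16
  5.68.128.0/17 (5.68.128.0 - 5.68.255.255) -> R26
More-specific entries that do NOT match:
  5.68.250.112/29 (5.68.250.112 - 5.68.250.119) does not contain 5.68.250.121
  5.68.250.240/28 (5.68.250.240 - 5.68.250.255) does not contain 5.68.250.121
  5.68.250.128/25 (5.68.250.128 - 5.68.250.255) does not contain 5.68.250.121
  37.68.250.0/24 (37.68.250.0 - 37.68.250.255) does not contain 5.68.250.121
  5.76.250.0/24 (5.76.250.0 - 5.76.250.255) does not contain 5.68.250.121
  5.68.240.0/22 (5.68.240.0 - 5.68.243.255) does not contain 5.68.250.121
Longest matching prefix is /17 -> next hop R26.

R26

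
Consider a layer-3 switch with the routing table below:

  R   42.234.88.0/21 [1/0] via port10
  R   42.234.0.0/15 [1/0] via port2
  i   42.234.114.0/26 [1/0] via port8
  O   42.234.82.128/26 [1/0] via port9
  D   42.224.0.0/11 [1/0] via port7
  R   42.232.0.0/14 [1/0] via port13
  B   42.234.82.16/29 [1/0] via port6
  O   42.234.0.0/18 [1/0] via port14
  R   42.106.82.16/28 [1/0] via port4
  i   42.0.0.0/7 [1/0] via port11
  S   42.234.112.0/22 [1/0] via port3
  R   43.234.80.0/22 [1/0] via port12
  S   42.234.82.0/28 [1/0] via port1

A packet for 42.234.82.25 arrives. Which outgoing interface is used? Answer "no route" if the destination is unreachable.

port2

Routes whose prefix contains 42.234.82.25:
  42.0.0.0/7 (42.0.0.0 - 43.255.255.255) -> port11
  42.224.0.0/11 (42.224.0.0 - 42.255.255.255) -> port7
  42.232.0.0/14 (42.232.0.0 - 42.235.255.255) -> port13
  42.234.0.0/15 (42.234.0.0 - 42.235.255.255) -> port2
More-specific entries that do NOT match:
  42.234.82.16/29 (42.234.82.16 - 42.234.82.23) does not contain 42.234.82.25
  42.106.82.16/28 (42.106.82.16 - 42.106.82.31) does not contain 42.234.82.25
  42.234.82.0/28 (42.234.82.0 - 42.234.82.15) does not contain 42.234.82.25
  42.234.114.0/26 (42.234.114.0 - 42.234.114.63) does not contain 42.234.82.25
  42.234.82.128/26 (42.234.82.128 - 42.234.82.191) does not contain 42.234.82.25
  42.234.112.0/22 (42.234.112.0 - 42.234.115.255) does not contain 42.234.82.25
  43.234.80.0/22 (43.234.80.0 - 43.234.83.255) does not contain 42.234.82.25
  42.234.88.0/21 (42.234.88.0 - 42.234.95.255) does not contain 42.234.82.25
  42.234.0.0/18 (42.234.0.0 - 42.234.63.255) does not contain 42.234.82.25
Longest matching prefix is /15 -> interface port2.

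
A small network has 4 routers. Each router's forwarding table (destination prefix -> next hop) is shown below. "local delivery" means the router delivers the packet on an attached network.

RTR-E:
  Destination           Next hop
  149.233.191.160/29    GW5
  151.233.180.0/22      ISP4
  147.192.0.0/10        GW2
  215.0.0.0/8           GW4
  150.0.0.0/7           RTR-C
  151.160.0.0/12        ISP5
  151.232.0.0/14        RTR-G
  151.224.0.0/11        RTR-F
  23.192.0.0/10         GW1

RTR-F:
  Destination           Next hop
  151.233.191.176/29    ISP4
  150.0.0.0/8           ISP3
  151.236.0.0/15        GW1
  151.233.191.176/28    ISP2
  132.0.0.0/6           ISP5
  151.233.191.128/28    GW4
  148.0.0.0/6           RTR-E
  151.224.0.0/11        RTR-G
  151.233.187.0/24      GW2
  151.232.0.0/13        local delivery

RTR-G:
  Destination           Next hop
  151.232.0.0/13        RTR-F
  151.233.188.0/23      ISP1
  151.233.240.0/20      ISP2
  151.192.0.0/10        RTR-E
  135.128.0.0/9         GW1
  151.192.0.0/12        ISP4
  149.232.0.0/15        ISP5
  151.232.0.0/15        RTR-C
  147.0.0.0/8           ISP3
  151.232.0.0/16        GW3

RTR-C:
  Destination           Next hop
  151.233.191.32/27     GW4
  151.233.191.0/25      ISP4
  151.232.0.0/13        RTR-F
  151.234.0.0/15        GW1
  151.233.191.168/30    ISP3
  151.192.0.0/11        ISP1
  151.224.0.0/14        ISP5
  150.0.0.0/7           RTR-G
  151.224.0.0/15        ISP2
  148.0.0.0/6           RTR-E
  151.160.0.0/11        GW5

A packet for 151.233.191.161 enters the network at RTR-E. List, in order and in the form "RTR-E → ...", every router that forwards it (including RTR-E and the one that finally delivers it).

RTR-E → RTR-G → RTR-C → RTR-F

At RTR-E: longest match for 151.233.191.161 is 151.232.0.0/14 -> RTR-G
At RTR-G: longest match for 151.233.191.161 is 151.232.0.0/15 -> RTR-C
At RTR-C: longest match for 151.233.191.161 is 151.232.0.0/13 -> RTR-F
At RTR-F: longest match for 151.233.191.161 is 151.232.0.0/13 -> local delivery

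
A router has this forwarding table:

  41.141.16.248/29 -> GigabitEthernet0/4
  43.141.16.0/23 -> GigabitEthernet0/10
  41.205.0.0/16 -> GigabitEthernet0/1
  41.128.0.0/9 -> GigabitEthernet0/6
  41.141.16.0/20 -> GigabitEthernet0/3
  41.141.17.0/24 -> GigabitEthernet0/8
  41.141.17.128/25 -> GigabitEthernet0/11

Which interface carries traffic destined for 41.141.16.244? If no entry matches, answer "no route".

GigabitEthernet0/3

Routes whose prefix contains 41.141.16.244:
  41.128.0.0/9 (41.128.0.0 - 41.255.255.255) -> GigabitEthernet0/6
  41.141.16.0/20 (41.141.16.0 - 41.141.31.255) -> GigabitEthernet0/3
More-specific entries that do NOT match:
  41.141.16.248/29 (41.141.16.248 - 41.141.16.255) does not contain 41.141.16.244
  41.141.17.128/25 (41.141.17.128 - 41.141.17.255) does not contain 41.141.16.244
  41.141.17.0/24 (41.141.17.0 - 41.141.17.255) does not contain 41.141.16.244
  43.141.16.0/23 (43.141.16.0 - 43.141.17.255) does not contain 41.141.16.244
Longest matching prefix is /20 -> interface GigabitEthernet0/3.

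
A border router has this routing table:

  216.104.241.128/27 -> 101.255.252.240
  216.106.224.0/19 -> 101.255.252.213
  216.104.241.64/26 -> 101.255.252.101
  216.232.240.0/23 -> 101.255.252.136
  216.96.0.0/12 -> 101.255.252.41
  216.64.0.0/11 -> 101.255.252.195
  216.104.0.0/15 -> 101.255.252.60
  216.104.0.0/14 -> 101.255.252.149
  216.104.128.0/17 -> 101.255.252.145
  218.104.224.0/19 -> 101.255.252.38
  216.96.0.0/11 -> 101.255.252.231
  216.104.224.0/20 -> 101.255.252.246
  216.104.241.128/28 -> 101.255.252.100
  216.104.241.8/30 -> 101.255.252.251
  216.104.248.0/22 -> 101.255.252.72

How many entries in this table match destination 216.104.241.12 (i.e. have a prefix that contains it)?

5

Prefixes containing 216.104.241.12:
  216.96.0.0/11 (216.96.0.0 - 216.127.255.255)
  216.96.0.0/12 (216.96.0.0 - 216.111.255.255)
  216.104.0.0/14 (216.104.0.0 - 216.107.255.255)
  216.104.0.0/15 (216.104.0.0 - 216.105.255.255)
  216.104.128.0/17 (216.104.128.0 - 216.104.255.255)
Total matching entries: 5.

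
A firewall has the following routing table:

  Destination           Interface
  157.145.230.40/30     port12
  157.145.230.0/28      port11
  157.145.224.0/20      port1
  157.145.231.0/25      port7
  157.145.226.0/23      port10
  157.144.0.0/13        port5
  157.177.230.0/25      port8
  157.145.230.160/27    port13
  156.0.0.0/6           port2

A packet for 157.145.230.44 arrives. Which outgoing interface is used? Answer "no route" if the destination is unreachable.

port1

Routes whose prefix contains 157.145.230.44:
  156.0.0.0/6 (156.0.0.0 - 159.255.255.255) -> port2
  157.144.0.0/13 (157.144.0.0 - 157.151.255.255) -> port5
  157.145.224.0/20 (157.145.224.0 - 157.145.239.255) -> port1
More-specific entries that do NOT match:
  157.145.230.40/30 (157.145.230.40 - 157.145.230.43) does not contain 157.145.230.44
  157.145.230.0/28 (157.145.230.0 - 157.145.230.15) does not contain 157.145.230.44
  157.145.230.160/27 (157.145.230.160 - 157.145.230.191) does not contain 157.145.230.44
  157.145.231.0/25 (157.145.231.0 - 157.145.231.127) does not contain 157.145.230.44
  157.177.230.0/25 (157.177.230.0 - 157.177.230.127) does not contain 157.145.230.44
  157.145.226.0/23 (157.145.226.0 - 157.145.227.255) does not contain 157.145.230.44
Longest matching prefix is /20 -> interface port1.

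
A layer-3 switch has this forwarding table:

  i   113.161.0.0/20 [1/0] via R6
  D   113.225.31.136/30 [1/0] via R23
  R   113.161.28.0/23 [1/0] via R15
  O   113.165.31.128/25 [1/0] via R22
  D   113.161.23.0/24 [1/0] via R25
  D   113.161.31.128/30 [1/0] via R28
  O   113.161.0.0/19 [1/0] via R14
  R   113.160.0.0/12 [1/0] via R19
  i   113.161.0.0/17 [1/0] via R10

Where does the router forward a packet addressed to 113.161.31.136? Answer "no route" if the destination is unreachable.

R14

Routes whose prefix contains 113.161.31.136:
  113.160.0.0/12 (113.160.0.0 - 113.175.255.255) -> R19
  113.161.0.0/17 (113.161.0.0 - 113.161.127.255) -> R10
  113.161.0.0/19 (113.161.0.0 - 113.161.31.255) -> R14
More-specific entries that do NOT match:
  113.225.31.136/30 (113.225.31.136 - 113.225.31.139) does not contain 113.161.31.136
  113.161.31.128/30 (113.161.31.128 - 113.161.31.131) does not contain 113.161.31.136
  113.165.31.128/25 (113.165.31.128 - 113.165.31.255) does not contain 113.161.31.136
  113.161.23.0/24 (113.161.23.0 - 113.161.23.255) does not contain 113.161.31.136
  113.161.28.0/23 (113.161.28.0 - 113.161.29.255) does not contain 113.161.31.136
  113.161.0.0/20 (113.161.0.0 - 113.161.15.255) does not contain 113.161.31.136
Longest matching prefix is /19 -> next hop R14.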